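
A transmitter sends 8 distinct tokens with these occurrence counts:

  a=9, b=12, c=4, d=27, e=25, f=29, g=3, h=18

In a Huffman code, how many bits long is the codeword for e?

3

Build the tree from the bottom:
merge g(3) and c(4): 7
merge 7 and a(9): 16
merge b(12) and 16: 28
merge h(18) and e(25): 43
merge d(27) and 28: 55
merge f(29) and 43: 72
merge 55 and 72: 127
e's leaf is at depth 3, giving a 3-bit codeword.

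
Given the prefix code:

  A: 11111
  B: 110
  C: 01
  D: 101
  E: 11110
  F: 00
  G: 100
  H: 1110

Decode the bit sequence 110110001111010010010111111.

BBFEGGDA

Read left to right; each codeword is recognised as soon as it completes (prefix code):
  110→B | 110→B | 00→F | 11110→E | 100→G | 100→G | 101→D | 11111→A
Decoded message: BBFEGGDA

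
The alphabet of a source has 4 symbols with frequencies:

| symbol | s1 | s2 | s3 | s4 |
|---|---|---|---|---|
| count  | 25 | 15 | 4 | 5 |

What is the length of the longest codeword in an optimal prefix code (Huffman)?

Merge the two lowest-weight nodes at each step:
merge s3(4) and s4(5): 9
merge 9 and s2(15): 24
merge 24 and s1(25): 49
The first pair merged (s3, s4) ends up deepest, at depth 3.

3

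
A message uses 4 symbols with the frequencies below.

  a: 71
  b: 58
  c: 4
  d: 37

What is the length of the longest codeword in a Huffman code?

3

Merge the two lowest-weight nodes at each step:
combine c(4), d(37) → 41
combine 41, b(58) → 99
combine a(71), 99 → 170
The rarest symbols sit at the bottom; the longest codeword is 3 bits.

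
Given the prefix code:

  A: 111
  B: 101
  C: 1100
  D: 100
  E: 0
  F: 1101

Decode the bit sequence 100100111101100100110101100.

DDABDDFEC

Read left to right; each codeword is recognised as soon as it completes (prefix code):
  100→D | 100→D | 111→A | 101→B | 100→D | 100→D | 1101→F | 0→E | 1100→C
Decoded message: DDABDDFEC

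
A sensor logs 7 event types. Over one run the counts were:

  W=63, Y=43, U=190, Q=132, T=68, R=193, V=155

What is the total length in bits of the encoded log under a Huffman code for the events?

2255

Greedily combine the two least-frequent nodes:
Y(43) + W(63) → 106
T(68) + 106 → 174
Q(132) + V(155) → 287
174 + U(190) → 364
R(193) + 287 → 480
364 + 480 → 844
The encoded length is the sum of every internal node's weight: 106 + 174 + 287 + 364 + 480 + 844 = 2255 bits.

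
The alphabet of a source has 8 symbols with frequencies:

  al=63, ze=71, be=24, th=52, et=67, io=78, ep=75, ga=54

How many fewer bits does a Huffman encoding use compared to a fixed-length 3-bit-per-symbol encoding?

2

Fixed-length: 3 bits × 484 symbols = 1452 bits.
Huffman merges:
merge be(24) and th(52): 76
merge ga(54) and al(63): 117
merge et(67) and ze(71): 138
merge ep(75) and 76: 151
merge io(78) and 117: 195
merge 138 and 151: 289
merge 195 and 289: 484
Huffman total = 76 + 117 + 138 + 151 + 195 + 289 + 484 = 1450 bits.
Saving = 1452 − 1450 = 2 bits.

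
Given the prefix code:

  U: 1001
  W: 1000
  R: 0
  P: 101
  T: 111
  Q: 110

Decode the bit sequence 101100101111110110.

PURTTRQ

Read left to right; each codeword is recognised as soon as it completes (prefix code):
  101→P | 1001→U | 0→R | 111→T | 111→T | 0→R | 110→Q
Decoded message: PURTTRQ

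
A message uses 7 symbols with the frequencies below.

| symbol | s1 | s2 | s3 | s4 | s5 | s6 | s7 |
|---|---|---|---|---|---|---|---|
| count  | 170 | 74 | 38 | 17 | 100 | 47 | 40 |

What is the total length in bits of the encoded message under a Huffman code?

Merge the two smallest weights repeatedly:
merge s4(17) and s3(38): 55
merge s7(40) and s6(47): 87
merge 55 and s2(74): 129
merge 87 and s5(100): 187
merge 129 and s1(170): 299
merge 187 and 299: 486
The encoded length is the sum of every internal node's weight: 55 + 87 + 129 + 187 + 299 + 486 = 1243 bits.

1243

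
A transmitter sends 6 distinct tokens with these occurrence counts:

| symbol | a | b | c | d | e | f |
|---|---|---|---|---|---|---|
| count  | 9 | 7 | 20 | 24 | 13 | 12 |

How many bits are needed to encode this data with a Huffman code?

Greedily combine the two least-frequent nodes:
merge b(7) and a(9): 16
merge f(12) and e(13): 25
merge 16 and c(20): 36
merge d(24) and 25: 49
merge 36 and 49: 85
The encoded length is the sum of every internal node's weight: 16 + 25 + 36 + 49 + 85 = 211 bits.

211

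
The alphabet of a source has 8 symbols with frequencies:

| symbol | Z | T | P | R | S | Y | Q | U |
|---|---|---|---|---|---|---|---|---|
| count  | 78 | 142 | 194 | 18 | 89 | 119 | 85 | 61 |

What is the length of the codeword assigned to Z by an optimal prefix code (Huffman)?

3

Huffman merges, smallest pair first:
combine R(18), U(61) → 79
combine Z(78), 79 → 157
combine Q(85), S(89) → 174
combine Y(119), T(142) → 261
combine 157, 174 → 331
combine P(194), 261 → 455
combine 331, 455 → 786
The subtree containing Z is merged 3 times, so code length = 3.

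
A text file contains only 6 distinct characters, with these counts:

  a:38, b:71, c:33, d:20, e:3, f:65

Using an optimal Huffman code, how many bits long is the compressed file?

539

Merge the two smallest weights repeatedly:
combine e(3), d(20) → 23
combine 23, c(33) → 56
combine a(38), 56 → 94
combine f(65), b(71) → 136
combine 94, 136 → 230
Each symbol's bit-cost is frequency × depth; summing gives 539 bits (equivalently 23 + 56 + 94 + 136 + 230).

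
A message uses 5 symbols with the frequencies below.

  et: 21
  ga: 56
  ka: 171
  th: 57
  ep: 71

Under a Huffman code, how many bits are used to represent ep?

Build the tree from the bottom:
combine et(21), ga(56) → 77
combine th(57), ep(71) → 128
combine 77, 128 → 205
combine ka(171), 205 → 376
ep sits 3 levels below the root, so its codeword is 3 bits.

3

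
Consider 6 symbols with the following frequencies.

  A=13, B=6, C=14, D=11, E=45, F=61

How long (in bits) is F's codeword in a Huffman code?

1

Huffman merges, smallest pair first:
combine B(6), D(11) → 17
combine A(13), C(14) → 27
combine 17, 27 → 44
combine 44, E(45) → 89
combine F(61), 89 → 150
F sits one level below the root: a 1-bit codeword.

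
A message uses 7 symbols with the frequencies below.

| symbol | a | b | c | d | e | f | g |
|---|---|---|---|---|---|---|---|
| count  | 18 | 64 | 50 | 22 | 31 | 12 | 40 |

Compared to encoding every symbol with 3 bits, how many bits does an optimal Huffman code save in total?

Fixed-length: 3 bits × 237 symbols = 711 bits.
Huffman merges:
merge f(12) and a(18): 30
merge d(22) and 30: 52
merge e(31) and g(40): 71
merge c(50) and 52: 102
merge b(64) and 71: 135
merge 102 and 135: 237
Huffman total = 30 + 52 + 71 + 102 + 135 + 237 = 627 bits.
Saving = 711 − 627 = 84 bits.

84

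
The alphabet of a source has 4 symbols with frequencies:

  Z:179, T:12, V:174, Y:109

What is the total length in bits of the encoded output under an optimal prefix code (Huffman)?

Merge the two smallest weights repeatedly:
combine T(12), Y(109) → 121
combine 121, V(174) → 295
combine Z(179), 295 → 474
Each symbol's bit-cost is frequency × depth; summing gives 890 bits (equivalently 121 + 295 + 474).

890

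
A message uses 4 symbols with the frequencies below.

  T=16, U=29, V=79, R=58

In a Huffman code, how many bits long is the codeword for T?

3

Build the tree from the bottom:
T(16) + U(29) → 45
45 + R(58) → 103
V(79) + 103 → 182
T sits 3 levels below the root, so its codeword is 3 bits.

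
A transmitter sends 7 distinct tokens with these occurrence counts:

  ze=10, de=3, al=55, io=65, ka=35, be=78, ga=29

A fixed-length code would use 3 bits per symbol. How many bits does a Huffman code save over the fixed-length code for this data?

143

Fixed-length: 3 bits × 275 symbols = 825 bits.
Huffman merges:
combine de(3), ze(10) → 13
combine 13, ga(29) → 42
combine ka(35), 42 → 77
combine al(55), io(65) → 120
combine 77, be(78) → 155
combine 120, 155 → 275
Huffman total = 13 + 42 + 77 + 120 + 155 + 275 = 682 bits.
Saving = 825 − 682 = 143 bits.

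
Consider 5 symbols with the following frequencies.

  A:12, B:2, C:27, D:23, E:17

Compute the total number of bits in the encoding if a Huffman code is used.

176

Build the Huffman tree bottom-up:
combine B(2), A(12) → 14
combine 14, E(17) → 31
combine D(23), C(27) → 50
combine 31, 50 → 81
Each symbol's bit-cost is frequency × depth; summing gives 176 bits (equivalently 14 + 31 + 50 + 81).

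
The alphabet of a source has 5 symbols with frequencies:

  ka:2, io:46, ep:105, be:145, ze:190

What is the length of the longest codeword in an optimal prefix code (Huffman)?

Merge the two lowest-weight nodes at each step:
merge ka(2) and io(46): 48
merge 48 and ep(105): 153
merge be(145) and 153: 298
merge ze(190) and 298: 488
The first pair merged (ka, io) ends up deepest, at depth 4.

4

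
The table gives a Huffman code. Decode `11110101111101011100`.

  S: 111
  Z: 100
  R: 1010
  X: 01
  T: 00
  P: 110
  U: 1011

SRSPUZ

Read left to right; each codeword is recognised as soon as it completes (prefix code):
  111→S | 1010→R | 111→S | 110→P | 1011→U | 100→Z
Decoded message: SRSPUZ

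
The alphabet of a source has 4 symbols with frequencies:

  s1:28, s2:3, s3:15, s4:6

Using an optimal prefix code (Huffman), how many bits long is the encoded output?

85

Merge the two smallest weights repeatedly:
merge s2(3) and s4(6): 9
merge 9 and s3(15): 24
merge 24 and s1(28): 52
Each symbol's bit-cost is frequency × depth; summing gives 85 bits (equivalently 9 + 24 + 52).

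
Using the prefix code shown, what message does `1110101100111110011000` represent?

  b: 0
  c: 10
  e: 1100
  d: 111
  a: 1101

Read left to right; each codeword is recognised as soon as it completes (prefix code):
  111→d | 0→b | 10→c | 1100→e | 111→d | 1100→e | 1100→e | 0→b
Decoded message: dbcedeeb

dbcedeeb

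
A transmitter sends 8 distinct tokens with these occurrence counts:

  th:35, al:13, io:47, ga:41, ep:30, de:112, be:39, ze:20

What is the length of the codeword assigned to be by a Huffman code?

Build the tree from the bottom:
merge al(13) and ze(20): 33
merge ep(30) and 33: 63
merge th(35) and be(39): 74
merge ga(41) and io(47): 88
merge 63 and 74: 137
merge 88 and de(112): 200
merge 137 and 200: 337
be's leaf is at depth 3, giving a 3-bit codeword.

3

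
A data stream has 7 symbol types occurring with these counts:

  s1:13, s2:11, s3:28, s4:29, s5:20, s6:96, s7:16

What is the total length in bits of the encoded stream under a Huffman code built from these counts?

507

Build the Huffman tree bottom-up:
merge s2(11) and s1(13): 24
merge s7(16) and s5(20): 36
merge 24 and s3(28): 52
merge s4(29) and 36: 65
merge 52 and 65: 117
merge s6(96) and 117: 213
Total encoded bits = sum of merged weights = 24 + 36 + 52 + 65 + 117 + 213 = 507.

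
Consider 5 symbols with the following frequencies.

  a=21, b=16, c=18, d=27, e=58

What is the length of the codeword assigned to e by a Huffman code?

Build the tree from the bottom:
merge b(16) and c(18): 34
merge a(21) and d(27): 48
merge 34 and 48: 82
merge e(58) and 82: 140
e is merged only at the final step, so code length = 1.

1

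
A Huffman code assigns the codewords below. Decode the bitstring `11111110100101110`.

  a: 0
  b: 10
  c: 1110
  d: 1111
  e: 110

dcbabc

Read left to right; each codeword is recognised as soon as it completes (prefix code):
  1111→d | 1110→c | 10→b | 0→a | 10→b | 1110→c
Decoded message: dcbabc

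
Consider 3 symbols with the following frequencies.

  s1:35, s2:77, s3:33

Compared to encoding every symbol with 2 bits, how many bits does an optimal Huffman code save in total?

Fixed-length: 2 bits × 145 symbols = 290 bits.
Huffman merges:
merge s3(33) and s1(35): 68
merge 68 and s2(77): 145
Huffman total = 68 + 145 = 213 bits.
Saving = 290 − 213 = 77 bits.

77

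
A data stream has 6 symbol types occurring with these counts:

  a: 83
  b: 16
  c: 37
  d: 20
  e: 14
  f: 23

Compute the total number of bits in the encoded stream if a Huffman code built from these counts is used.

Merge the two smallest weights repeatedly:
combine e(14), b(16) → 30
combine d(20), f(23) → 43
combine 30, c(37) → 67
combine 43, 67 → 110
combine a(83), 110 → 193
Total encoded bits = sum of merged weights = 30 + 43 + 67 + 110 + 193 = 443.

443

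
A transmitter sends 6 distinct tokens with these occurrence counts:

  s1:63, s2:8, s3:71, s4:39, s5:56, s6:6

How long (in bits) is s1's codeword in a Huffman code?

2

Repeatedly merge the two smallest:
combine s6(6), s2(8) → 14
combine 14, s4(39) → 53
combine 53, s5(56) → 109
combine s1(63), s3(71) → 134
combine 109, 134 → 243
The subtree containing s1 is merged 2 times, so code length = 2.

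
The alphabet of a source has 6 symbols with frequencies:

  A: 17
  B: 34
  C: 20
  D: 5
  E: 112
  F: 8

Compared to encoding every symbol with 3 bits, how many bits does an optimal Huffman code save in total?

Fixed-length: 3 bits × 196 symbols = 588 bits.
Huffman merges:
merge D(5) and F(8): 13
merge 13 and A(17): 30
merge C(20) and 30: 50
merge B(34) and 50: 84
merge 84 and E(112): 196
Huffman total = 13 + 30 + 50 + 84 + 196 = 373 bits.
Saving = 588 − 373 = 215 bits.

215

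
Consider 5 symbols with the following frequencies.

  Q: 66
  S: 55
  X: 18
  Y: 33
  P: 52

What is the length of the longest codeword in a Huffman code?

3

Merge the two lowest-weight nodes at each step:
merge X(18) and Y(33): 51
merge 51 and P(52): 103
merge S(55) and Q(66): 121
merge 103 and 121: 224
The rarest symbols sit at the bottom; the longest codeword is 3 bits.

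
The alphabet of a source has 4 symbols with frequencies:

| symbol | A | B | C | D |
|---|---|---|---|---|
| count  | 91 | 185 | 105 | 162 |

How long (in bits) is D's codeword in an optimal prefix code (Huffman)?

2

Huffman merges, smallest pair first:
A(91) + C(105) → 196
D(162) + B(185) → 347
196 + 347 → 543
D sits 2 levels below the root, so its codeword is 2 bits.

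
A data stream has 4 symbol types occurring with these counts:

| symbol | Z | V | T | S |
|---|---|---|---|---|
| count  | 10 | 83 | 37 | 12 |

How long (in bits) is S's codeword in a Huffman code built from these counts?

Build the tree from the bottom:
Z(10) + S(12) → 22
22 + T(37) → 59
59 + V(83) → 142
S's leaf is at depth 3, giving a 3-bit codeword.

3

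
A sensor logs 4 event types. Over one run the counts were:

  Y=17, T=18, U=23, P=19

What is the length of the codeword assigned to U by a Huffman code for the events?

Build the tree from the bottom:
Y(17) + T(18) → 35
P(19) + U(23) → 42
35 + 42 → 77
U's leaf is at depth 2, giving a 2-bit codeword.

2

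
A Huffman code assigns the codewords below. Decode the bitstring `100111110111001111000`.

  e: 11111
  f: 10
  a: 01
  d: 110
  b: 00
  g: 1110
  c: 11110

facgagb

Read left to right; each codeword is recognised as soon as it completes (prefix code):
  10→f | 01→a | 11110→c | 1110→g | 01→a | 1110→g | 00→b
Decoded message: facgagb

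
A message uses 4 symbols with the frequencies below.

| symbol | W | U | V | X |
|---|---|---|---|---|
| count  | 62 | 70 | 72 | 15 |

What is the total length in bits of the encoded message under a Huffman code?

438

Greedily combine the two least-frequent nodes:
combine X(15), W(62) → 77
combine U(70), V(72) → 142
combine 77, 142 → 219
Each symbol's bit-cost is frequency × depth; summing gives 438 bits (equivalently 77 + 142 + 219).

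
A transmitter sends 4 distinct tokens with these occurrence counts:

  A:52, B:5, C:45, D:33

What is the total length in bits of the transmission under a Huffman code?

256

Build the Huffman tree bottom-up:
B(5) + D(33) → 38
38 + C(45) → 83
A(52) + 83 → 135
Total encoded bits = sum of merged weights = 38 + 83 + 135 = 256.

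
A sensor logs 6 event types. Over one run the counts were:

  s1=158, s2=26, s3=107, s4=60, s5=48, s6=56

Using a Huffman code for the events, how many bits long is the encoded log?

Build the Huffman tree bottom-up:
combine s2(26), s5(48) → 74
combine s6(56), s4(60) → 116
combine 74, s3(107) → 181
combine 116, s1(158) → 274
combine 181, 274 → 455
Each symbol's bit-cost is frequency × depth; summing gives 1100 bits (equivalently 74 + 116 + 181 + 274 + 455).

1100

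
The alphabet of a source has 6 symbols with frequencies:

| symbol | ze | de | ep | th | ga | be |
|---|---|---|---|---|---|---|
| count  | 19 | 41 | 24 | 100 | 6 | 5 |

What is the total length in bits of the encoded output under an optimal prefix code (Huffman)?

Merge the two smallest weights repeatedly:
combine be(5), ga(6) → 11
combine 11, ze(19) → 30
combine ep(24), 30 → 54
combine de(41), 54 → 95
combine 95, th(100) → 195
The encoded length is the sum of every internal node's weight: 11 + 30 + 54 + 95 + 195 = 385 bits.

385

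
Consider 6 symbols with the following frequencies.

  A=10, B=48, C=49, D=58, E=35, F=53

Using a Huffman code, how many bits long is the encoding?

644

Merge the two smallest weights repeatedly:
merge A(10) and E(35): 45
merge 45 and B(48): 93
merge C(49) and F(53): 102
merge D(58) and 93: 151
merge 102 and 151: 253
Each symbol's bit-cost is frequency × depth; summing gives 644 bits (equivalently 45 + 93 + 102 + 151 + 253).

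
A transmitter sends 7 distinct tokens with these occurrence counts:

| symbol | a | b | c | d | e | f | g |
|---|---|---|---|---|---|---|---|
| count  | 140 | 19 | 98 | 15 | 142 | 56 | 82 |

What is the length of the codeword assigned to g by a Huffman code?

3

Huffman merges, smallest pair first:
combine d(15), b(19) → 34
combine 34, f(56) → 90
combine g(82), 90 → 172
combine c(98), a(140) → 238
combine e(142), 172 → 314
combine 238, 314 → 552
g's leaf is at depth 3, giving a 3-bit codeword.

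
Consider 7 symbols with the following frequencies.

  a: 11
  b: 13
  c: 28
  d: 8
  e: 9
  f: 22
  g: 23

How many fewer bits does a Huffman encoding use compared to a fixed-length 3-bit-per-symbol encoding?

Fixed-length: 3 bits × 114 symbols = 342 bits.
Huffman merges:
combine d(8), e(9) → 17
combine a(11), b(13) → 24
combine 17, f(22) → 39
combine g(23), 24 → 47
combine c(28), 39 → 67
combine 47, 67 → 114
Huffman total = 17 + 24 + 39 + 47 + 67 + 114 = 308 bits.
Saving = 342 − 308 = 34 bits.

34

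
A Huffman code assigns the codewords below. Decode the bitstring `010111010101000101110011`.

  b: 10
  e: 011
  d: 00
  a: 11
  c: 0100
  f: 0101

Read left to right; each codeword is recognised as soon as it completes (prefix code):
  0101→f | 11→a | 0101→f | 0100→c | 0101→f | 11→a | 00→d | 11→a
Decoded message: fafcfada

fafcfada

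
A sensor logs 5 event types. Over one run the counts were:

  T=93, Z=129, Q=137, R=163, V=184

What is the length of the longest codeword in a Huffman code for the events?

3

Merge the two lowest-weight nodes at each step:
merge T(93) and Z(129): 222
merge Q(137) and R(163): 300
merge V(184) and 222: 406
merge 300 and 406: 706
The first pair merged (T, Z) ends up deepest, at depth 3.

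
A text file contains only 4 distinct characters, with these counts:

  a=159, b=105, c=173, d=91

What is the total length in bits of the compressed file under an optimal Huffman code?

1056

Build the Huffman tree bottom-up:
combine d(91), b(105) → 196
combine a(159), c(173) → 332
combine 196, 332 → 528
The encoded length is the sum of every internal node's weight: 196 + 332 + 528 = 1056 bits.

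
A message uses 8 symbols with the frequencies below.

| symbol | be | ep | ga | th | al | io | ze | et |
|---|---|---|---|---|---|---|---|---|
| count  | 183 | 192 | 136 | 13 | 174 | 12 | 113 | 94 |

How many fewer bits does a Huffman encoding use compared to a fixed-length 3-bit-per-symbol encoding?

Fixed-length: 3 bits × 917 symbols = 2751 bits.
Huffman merges:
merge io(12) and th(13): 25
merge 25 and et(94): 119
merge ze(113) and 119: 232
merge ga(136) and al(174): 310
merge be(183) and ep(192): 375
merge 232 and 310: 542
merge 375 and 542: 917
Huffman total = 25 + 119 + 232 + 310 + 375 + 542 + 917 = 2520 bits.
Saving = 2751 − 2520 = 231 bits.

231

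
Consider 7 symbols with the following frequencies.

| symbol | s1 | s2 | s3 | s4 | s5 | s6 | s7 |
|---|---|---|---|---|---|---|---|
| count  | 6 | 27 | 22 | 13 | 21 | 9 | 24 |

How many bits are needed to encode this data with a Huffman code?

330

Greedily combine the two least-frequent nodes:
combine s1(6), s6(9) → 15
combine s4(13), 15 → 28
combine s5(21), s3(22) → 43
combine s7(24), s2(27) → 51
combine 28, 43 → 71
combine 51, 71 → 122
The encoded length is the sum of every internal node's weight: 15 + 28 + 43 + 51 + 71 + 122 = 330 bits.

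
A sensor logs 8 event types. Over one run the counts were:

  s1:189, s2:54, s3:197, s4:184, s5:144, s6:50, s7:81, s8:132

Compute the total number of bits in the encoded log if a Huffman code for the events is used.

2996

Greedily combine the two least-frequent nodes:
merge s6(50) and s2(54): 104
merge s7(81) and 104: 185
merge s8(132) and s5(144): 276
merge s4(184) and 185: 369
merge s1(189) and s3(197): 386
merge 276 and 369: 645
merge 386 and 645: 1031
The encoded length is the sum of every internal node's weight: 104 + 185 + 276 + 369 + 386 + 645 + 1031 = 2996 bits.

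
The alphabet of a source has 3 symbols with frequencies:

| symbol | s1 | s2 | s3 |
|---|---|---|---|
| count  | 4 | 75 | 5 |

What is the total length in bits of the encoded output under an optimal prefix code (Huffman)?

Build the Huffman tree bottom-up:
combine s1(4), s3(5) → 9
combine 9, s2(75) → 84
Each symbol's bit-cost is frequency × depth; summing gives 93 bits (equivalently 9 + 84).

93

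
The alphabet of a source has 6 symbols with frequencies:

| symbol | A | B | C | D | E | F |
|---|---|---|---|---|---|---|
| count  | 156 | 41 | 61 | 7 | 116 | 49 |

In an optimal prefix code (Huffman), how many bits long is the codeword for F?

Huffman merges, smallest pair first:
D(7) + B(41) → 48
48 + F(49) → 97
C(61) + 97 → 158
E(116) + A(156) → 272
158 + 272 → 430
The subtree containing F is merged 3 times, so code length = 3.

3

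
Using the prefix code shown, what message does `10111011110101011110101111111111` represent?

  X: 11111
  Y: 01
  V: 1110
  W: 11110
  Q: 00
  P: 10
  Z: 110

Read left to right; each codeword is recognised as soon as it completes (prefix code):
  10→P | 1110→V | 11110→W | 10→P | 10→P | 11110→W | 10→P | 11111→X | 11111→X
Decoded message: PVWPPWPXX

PVWPPWPXX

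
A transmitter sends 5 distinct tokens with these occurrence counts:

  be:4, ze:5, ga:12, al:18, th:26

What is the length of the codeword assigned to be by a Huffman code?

Build the tree from the bottom:
combine be(4), ze(5) → 9
combine 9, ga(12) → 21
combine al(18), 21 → 39
combine th(26), 39 → 65
The subtree containing be is merged 4 times, so code length = 4.

4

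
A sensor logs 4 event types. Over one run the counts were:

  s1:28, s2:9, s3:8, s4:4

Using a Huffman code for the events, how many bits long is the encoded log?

82

Greedily combine the two least-frequent nodes:
merge s4(4) and s3(8): 12
merge s2(9) and 12: 21
merge 21 and s1(28): 49
The encoded length is the sum of every internal node's weight: 12 + 21 + 49 = 82 bits.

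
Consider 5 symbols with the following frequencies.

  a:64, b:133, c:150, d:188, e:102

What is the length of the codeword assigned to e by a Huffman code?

3

Huffman merges, smallest pair first:
combine a(64), e(102) → 166
combine b(133), c(150) → 283
combine 166, d(188) → 354
combine 283, 354 → 637
e sits 3 levels below the root, so its codeword is 3 bits.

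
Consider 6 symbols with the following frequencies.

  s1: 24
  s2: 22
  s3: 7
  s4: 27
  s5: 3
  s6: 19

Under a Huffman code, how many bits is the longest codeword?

Merge the two lowest-weight nodes at each step:
s5(3) + s3(7) → 10
10 + s6(19) → 29
s2(22) + s1(24) → 46
s4(27) + 29 → 56
46 + 56 → 102
Maximum depth reached is 4.

4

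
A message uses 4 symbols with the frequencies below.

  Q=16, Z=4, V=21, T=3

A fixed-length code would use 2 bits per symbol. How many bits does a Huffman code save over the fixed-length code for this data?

Fixed-length: 2 bits × 44 symbols = 88 bits.
Huffman merges:
T(3) + Z(4) → 7
7 + Q(16) → 23
V(21) + 23 → 44
Huffman total = 7 + 23 + 44 = 74 bits.
Saving = 88 − 74 = 14 bits.

14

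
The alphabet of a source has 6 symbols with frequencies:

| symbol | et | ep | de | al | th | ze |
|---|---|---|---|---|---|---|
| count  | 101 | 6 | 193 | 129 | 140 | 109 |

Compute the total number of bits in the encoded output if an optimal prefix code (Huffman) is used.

Merge the two smallest weights repeatedly:
merge ep(6) and et(101): 107
merge 107 and ze(109): 216
merge al(129) and th(140): 269
merge de(193) and 216: 409
merge 269 and 409: 678
The encoded length is the sum of every internal node's weight: 107 + 216 + 269 + 409 + 678 = 1679 bits.

1679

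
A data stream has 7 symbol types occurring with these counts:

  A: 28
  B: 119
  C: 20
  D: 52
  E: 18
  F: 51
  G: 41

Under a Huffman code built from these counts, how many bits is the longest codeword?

Merge the two lowest-weight nodes at each step:
merge E(18) and C(20): 38
merge A(28) and 38: 66
merge G(41) and F(51): 92
merge D(52) and 66: 118
merge 92 and 118: 210
merge B(119) and 210: 329
The first pair merged (E, C) ends up deepest, at depth 5.

5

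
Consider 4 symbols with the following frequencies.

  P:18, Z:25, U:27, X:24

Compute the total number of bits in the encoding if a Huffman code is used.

188

Merge the two smallest weights repeatedly:
merge P(18) and X(24): 42
merge Z(25) and U(27): 52
merge 42 and 52: 94
Total encoded bits = sum of merged weights = 42 + 52 + 94 = 188.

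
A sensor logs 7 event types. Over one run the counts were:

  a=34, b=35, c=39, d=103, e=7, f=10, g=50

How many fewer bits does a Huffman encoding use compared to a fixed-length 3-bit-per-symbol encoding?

138

Fixed-length: 3 bits × 278 symbols = 834 bits.
Huffman merges:
merge e(7) and f(10): 17
merge 17 and a(34): 51
merge b(35) and c(39): 74
merge g(50) and 51: 101
merge 74 and 101: 175
merge d(103) and 175: 278
Huffman total = 17 + 51 + 74 + 101 + 175 + 278 = 696 bits.
Saving = 834 − 696 = 138 bits.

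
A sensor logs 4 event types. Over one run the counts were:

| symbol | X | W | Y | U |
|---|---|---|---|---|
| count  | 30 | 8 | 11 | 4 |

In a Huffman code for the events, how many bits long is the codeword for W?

Huffman merges, smallest pair first:
combine U(4), W(8) → 12
combine Y(11), 12 → 23
combine 23, X(30) → 53
W's leaf is at depth 3, giving a 3-bit codeword.

3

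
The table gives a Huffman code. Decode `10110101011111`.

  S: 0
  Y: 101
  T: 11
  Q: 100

Read left to right; each codeword is recognised as soon as it completes (prefix code):
  101→Y | 101→Y | 0→S | 101→Y | 11→T | 11→T
Decoded message: YYSYTT

YYSYTT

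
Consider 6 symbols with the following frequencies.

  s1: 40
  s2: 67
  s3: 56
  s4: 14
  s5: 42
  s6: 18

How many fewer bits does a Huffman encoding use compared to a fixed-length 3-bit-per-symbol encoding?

133

Fixed-length: 3 bits × 237 symbols = 711 bits.
Huffman merges:
merge s4(14) and s6(18): 32
merge 32 and s1(40): 72
merge s5(42) and s3(56): 98
merge s2(67) and 72: 139
merge 98 and 139: 237
Huffman total = 32 + 72 + 98 + 139 + 237 = 578 bits.
Saving = 711 − 578 = 133 bits.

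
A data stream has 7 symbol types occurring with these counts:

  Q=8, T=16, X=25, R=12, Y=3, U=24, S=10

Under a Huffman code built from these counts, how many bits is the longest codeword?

4

Merge the two lowest-weight nodes at each step:
combine Y(3), Q(8) → 11
combine S(10), 11 → 21
combine R(12), T(16) → 28
combine 21, U(24) → 45
combine X(25), 28 → 53
combine 45, 53 → 98
The rarest symbols sit at the bottom; the longest codeword is 4 bits.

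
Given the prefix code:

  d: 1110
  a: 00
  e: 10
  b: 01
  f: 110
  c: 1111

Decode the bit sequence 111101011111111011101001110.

cbbcddebf

Read left to right; each codeword is recognised as soon as it completes (prefix code):
  1111→c | 01→b | 01→b | 1111→c | 1110→d | 1110→d | 10→e | 01→b | 110→f
Decoded message: cbbcddebf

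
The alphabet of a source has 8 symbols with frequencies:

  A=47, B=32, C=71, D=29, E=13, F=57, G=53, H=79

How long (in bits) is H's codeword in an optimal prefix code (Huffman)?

2

Build the tree from the bottom:
merge E(13) and D(29): 42
merge B(32) and 42: 74
merge A(47) and G(53): 100
merge F(57) and C(71): 128
merge 74 and H(79): 153
merge 100 and 128: 228
merge 153 and 228: 381
H's leaf is at depth 2, giving a 2-bit codeword.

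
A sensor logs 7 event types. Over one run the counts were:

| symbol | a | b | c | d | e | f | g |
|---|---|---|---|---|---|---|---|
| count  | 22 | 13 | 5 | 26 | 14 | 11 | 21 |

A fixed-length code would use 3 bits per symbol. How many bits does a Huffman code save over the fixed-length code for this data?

32

Fixed-length: 3 bits × 112 symbols = 336 bits.
Huffman merges:
merge c(5) and f(11): 16
merge b(13) and e(14): 27
merge 16 and g(21): 37
merge a(22) and d(26): 48
merge 27 and 37: 64
merge 48 and 64: 112
Huffman total = 16 + 27 + 37 + 48 + 64 + 112 = 304 bits.
Saving = 336 − 304 = 32 bits.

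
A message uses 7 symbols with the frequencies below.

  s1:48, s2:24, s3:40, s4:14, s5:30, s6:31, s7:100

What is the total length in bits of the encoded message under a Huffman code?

751

Build the Huffman tree bottom-up:
s4(14) + s2(24) → 38
s5(30) + s6(31) → 61
38 + s3(40) → 78
s1(48) + 61 → 109
78 + s7(100) → 178
109 + 178 → 287
Total encoded bits = sum of merged weights = 38 + 61 + 78 + 109 + 178 + 287 = 751.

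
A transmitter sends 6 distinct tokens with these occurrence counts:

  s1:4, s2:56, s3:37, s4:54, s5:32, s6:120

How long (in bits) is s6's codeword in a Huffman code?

Huffman merges, smallest pair first:
s1(4) + s5(32) → 36
36 + s3(37) → 73
s4(54) + s2(56) → 110
73 + 110 → 183
s6(120) + 183 → 303
s6 is merged only at the final step, so code length = 1.

1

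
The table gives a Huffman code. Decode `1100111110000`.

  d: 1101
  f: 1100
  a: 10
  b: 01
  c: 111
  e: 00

fcfe

Read left to right; each codeword is recognised as soon as it completes (prefix code):
  1100→f | 111→c | 1100→f | 00→e
Decoded message: fcfe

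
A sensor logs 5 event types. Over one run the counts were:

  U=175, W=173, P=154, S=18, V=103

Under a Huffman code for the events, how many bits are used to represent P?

Repeatedly merge the two smallest:
merge S(18) and V(103): 121
merge 121 and P(154): 275
merge W(173) and U(175): 348
merge 275 and 348: 623
The subtree containing P is merged 2 times, so code length = 2.

2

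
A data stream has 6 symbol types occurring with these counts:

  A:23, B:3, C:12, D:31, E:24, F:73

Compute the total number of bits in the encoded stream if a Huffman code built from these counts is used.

367

Greedily combine the two least-frequent nodes:
combine B(3), C(12) → 15
combine 15, A(23) → 38
combine E(24), D(31) → 55
combine 38, 55 → 93
combine F(73), 93 → 166
Each symbol's bit-cost is frequency × depth; summing gives 367 bits (equivalently 15 + 38 + 55 + 93 + 166).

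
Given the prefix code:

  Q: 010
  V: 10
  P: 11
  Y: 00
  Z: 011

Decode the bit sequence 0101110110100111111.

QPVPQZPP

Read left to right; each codeword is recognised as soon as it completes (prefix code):
  010→Q | 11→P | 10→V | 11→P | 010→Q | 011→Z | 11→P | 11→P
Decoded message: QPVPQZPP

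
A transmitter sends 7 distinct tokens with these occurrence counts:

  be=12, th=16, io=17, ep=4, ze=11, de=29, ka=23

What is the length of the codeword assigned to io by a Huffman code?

Huffman merges, smallest pair first:
combine ep(4), ze(11) → 15
combine be(12), 15 → 27
combine th(16), io(17) → 33
combine ka(23), 27 → 50
combine de(29), 33 → 62
combine 50, 62 → 112
io's leaf is at depth 3, giving a 3-bit codeword.

3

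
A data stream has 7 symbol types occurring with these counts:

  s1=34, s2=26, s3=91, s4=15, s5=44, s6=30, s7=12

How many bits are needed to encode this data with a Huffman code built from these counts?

Build the Huffman tree bottom-up:
merge s7(12) and s4(15): 27
merge s2(26) and 27: 53
merge s6(30) and s1(34): 64
merge s5(44) and 53: 97
merge 64 and s3(91): 155
merge 97 and 155: 252
Total encoded bits = sum of merged weights = 27 + 53 + 64 + 97 + 155 + 252 = 648.

648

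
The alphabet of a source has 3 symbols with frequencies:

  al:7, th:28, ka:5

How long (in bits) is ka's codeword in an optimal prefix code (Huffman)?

Huffman merges, smallest pair first:
merge ka(5) and al(7): 12
merge 12 and th(28): 40
The subtree containing ka is merged 2 times, so code length = 2.

2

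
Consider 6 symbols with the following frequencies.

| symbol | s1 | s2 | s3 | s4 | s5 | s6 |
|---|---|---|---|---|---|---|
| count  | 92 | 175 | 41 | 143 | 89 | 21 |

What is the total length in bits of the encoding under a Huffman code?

1335

Merge the two smallest weights repeatedly:
combine s6(21), s3(41) → 62
combine 62, s5(89) → 151
combine s1(92), s4(143) → 235
combine 151, s2(175) → 326
combine 235, 326 → 561
Total encoded bits = sum of merged weights = 62 + 151 + 235 + 326 + 561 = 1335.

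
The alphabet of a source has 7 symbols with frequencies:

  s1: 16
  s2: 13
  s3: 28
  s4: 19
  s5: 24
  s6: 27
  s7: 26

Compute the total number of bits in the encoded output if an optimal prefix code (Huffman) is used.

431

Greedily combine the two least-frequent nodes:
merge s2(13) and s1(16): 29
merge s4(19) and s5(24): 43
merge s7(26) and s6(27): 53
merge s3(28) and 29: 57
merge 43 and 53: 96
merge 57 and 96: 153
Total encoded bits = sum of merged weights = 29 + 43 + 53 + 57 + 96 + 153 = 431.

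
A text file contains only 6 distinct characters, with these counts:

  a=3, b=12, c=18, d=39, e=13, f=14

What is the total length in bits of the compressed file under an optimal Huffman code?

Greedily combine the two least-frequent nodes:
a(3) + b(12) → 15
e(13) + f(14) → 27
15 + c(18) → 33
27 + 33 → 60
d(39) + 60 → 99
Each symbol's bit-cost is frequency × depth; summing gives 234 bits (equivalently 15 + 27 + 33 + 60 + 99).

234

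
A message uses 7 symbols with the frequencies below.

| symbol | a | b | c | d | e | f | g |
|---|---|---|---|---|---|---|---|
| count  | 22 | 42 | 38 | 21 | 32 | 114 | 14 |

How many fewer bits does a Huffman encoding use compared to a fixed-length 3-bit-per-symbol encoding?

Fixed-length: 3 bits × 283 symbols = 849 bits.
Huffman merges:
g(14) + d(21) → 35
a(22) + e(32) → 54
35 + c(38) → 73
b(42) + 54 → 96
73 + 96 → 169
f(114) + 169 → 283
Huffman total = 35 + 54 + 73 + 96 + 169 + 283 = 710 bits.
Saving = 849 − 710 = 139 bits.

139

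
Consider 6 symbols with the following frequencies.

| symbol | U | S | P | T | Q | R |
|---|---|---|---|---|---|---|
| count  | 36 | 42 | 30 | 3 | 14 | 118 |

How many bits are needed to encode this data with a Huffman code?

510

Greedily combine the two least-frequent nodes:
merge T(3) and Q(14): 17
merge 17 and P(30): 47
merge U(36) and S(42): 78
merge 47 and 78: 125
merge R(118) and 125: 243
The encoded length is the sum of every internal node's weight: 17 + 47 + 78 + 125 + 243 = 510 bits.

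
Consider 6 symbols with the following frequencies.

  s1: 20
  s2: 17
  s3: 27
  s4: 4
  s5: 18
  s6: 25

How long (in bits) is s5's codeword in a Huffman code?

Huffman merges, smallest pair first:
combine s4(4), s2(17) → 21
combine s5(18), s1(20) → 38
combine 21, s6(25) → 46
combine s3(27), 38 → 65
combine 46, 65 → 111
s5's leaf is at depth 3, giving a 3-bit codeword.

3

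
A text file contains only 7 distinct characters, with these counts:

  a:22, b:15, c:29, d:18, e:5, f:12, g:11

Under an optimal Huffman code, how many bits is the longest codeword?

Merge the two lowest-weight nodes at each step:
combine e(5), g(11) → 16
combine f(12), b(15) → 27
combine 16, d(18) → 34
combine a(22), 27 → 49
combine c(29), 34 → 63
combine 49, 63 → 112
The rarest symbols sit at the bottom; the longest codeword is 4 bits.

4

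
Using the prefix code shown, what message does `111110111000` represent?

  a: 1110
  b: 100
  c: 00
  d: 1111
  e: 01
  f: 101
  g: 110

dfgc

Read left to right; each codeword is recognised as soon as it completes (prefix code):
  1111→d | 101→f | 110→g | 00→c
Decoded message: dfgc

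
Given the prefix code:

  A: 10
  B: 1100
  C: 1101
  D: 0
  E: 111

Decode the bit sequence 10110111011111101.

ACCEC

Read left to right; each codeword is recognised as soon as it completes (prefix code):
  10→A | 1101→C | 1101→C | 111→E | 1101→C
Decoded message: ACCEC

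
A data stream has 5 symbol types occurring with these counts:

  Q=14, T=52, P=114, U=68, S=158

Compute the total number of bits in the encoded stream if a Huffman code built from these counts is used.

Build the Huffman tree bottom-up:
Q(14) + T(52) → 66
66 + U(68) → 134
P(114) + 134 → 248
S(158) + 248 → 406
Each symbol's bit-cost is frequency × depth; summing gives 854 bits (equivalently 66 + 134 + 248 + 406).

854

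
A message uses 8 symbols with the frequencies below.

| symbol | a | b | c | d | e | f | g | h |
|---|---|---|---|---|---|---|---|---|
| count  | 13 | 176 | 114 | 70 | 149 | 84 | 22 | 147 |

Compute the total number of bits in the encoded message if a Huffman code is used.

2140

Greedily combine the two least-frequent nodes:
combine a(13), g(22) → 35
combine 35, d(70) → 105
combine f(84), 105 → 189
combine c(114), h(147) → 261
combine e(149), b(176) → 325
combine 189, 261 → 450
combine 325, 450 → 775
Each symbol's bit-cost is frequency × depth; summing gives 2140 bits (equivalently 35 + 105 + 189 + 261 + 325 + 450 + 775).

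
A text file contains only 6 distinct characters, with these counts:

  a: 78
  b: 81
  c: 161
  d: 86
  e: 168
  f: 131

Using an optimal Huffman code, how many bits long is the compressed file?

Greedily combine the two least-frequent nodes:
a(78) + b(81) → 159
d(86) + f(131) → 217
159 + c(161) → 320
e(168) + 217 → 385
320 + 385 → 705
The encoded length is the sum of every internal node's weight: 159 + 217 + 320 + 385 + 705 = 1786 bits.

1786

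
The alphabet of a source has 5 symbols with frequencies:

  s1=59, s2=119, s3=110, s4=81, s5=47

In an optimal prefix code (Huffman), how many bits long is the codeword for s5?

Repeatedly merge the two smallest:
merge s5(47) and s1(59): 106
merge s4(81) and 106: 187
merge s3(110) and s2(119): 229
merge 187 and 229: 416
s5 sits 3 levels below the root, so its codeword is 3 bits.

3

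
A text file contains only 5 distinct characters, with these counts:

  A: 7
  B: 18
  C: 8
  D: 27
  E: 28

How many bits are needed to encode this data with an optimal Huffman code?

Greedily combine the two least-frequent nodes:
A(7) + C(8) → 15
15 + B(18) → 33
D(27) + E(28) → 55
33 + 55 → 88
The encoded length is the sum of every internal node's weight: 15 + 33 + 55 + 88 = 191 bits.

191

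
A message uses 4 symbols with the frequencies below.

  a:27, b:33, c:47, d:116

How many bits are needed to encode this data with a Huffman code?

Merge the two smallest weights repeatedly:
combine a(27), b(33) → 60
combine c(47), 60 → 107
combine 107, d(116) → 223
Each symbol's bit-cost is frequency × depth; summing gives 390 bits (equivalently 60 + 107 + 223).

390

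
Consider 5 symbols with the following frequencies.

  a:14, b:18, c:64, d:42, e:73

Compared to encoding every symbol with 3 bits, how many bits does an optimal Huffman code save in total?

Fixed-length: 3 bits × 211 symbols = 633 bits.
Huffman merges:
merge a(14) and b(18): 32
merge 32 and d(42): 74
merge c(64) and e(73): 137
merge 74 and 137: 211
Huffman total = 32 + 74 + 137 + 211 = 454 bits.
Saving = 633 − 454 = 179 bits.

179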